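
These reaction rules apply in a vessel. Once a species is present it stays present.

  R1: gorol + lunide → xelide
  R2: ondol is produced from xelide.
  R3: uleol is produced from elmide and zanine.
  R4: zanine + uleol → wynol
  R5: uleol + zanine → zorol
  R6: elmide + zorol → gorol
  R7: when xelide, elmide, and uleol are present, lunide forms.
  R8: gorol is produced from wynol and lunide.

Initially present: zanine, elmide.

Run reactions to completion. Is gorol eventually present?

elmide and zanine present → uleol forms (R3).
uleol and zanine present → zorol forms (R5).
elmide and zorol present → gorol forms (R6).

Yes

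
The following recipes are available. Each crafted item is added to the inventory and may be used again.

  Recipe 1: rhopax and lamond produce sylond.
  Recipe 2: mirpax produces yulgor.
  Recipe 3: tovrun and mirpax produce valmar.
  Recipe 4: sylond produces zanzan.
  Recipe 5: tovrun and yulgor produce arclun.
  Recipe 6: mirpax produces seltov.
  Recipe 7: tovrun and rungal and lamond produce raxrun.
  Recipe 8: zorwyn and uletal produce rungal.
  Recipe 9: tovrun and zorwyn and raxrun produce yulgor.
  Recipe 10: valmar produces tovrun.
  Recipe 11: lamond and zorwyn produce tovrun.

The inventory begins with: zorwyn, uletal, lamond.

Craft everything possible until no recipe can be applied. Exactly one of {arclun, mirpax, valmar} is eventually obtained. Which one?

zorwyn and uletal → rungal (Recipe 8).
lamond and zorwyn → tovrun (Recipe 11).
tovrun and rungal and lamond → raxrun (Recipe 7).
Using Recipe 9, tovrun, zorwyn, and raxrun make yulgor.
Using Recipe 5, tovrun and yulgor make arclun.
valmar would need tovrun and mirpax (Recipe 3), but mirpax is never obtained. No rule produces mirpax, and it is not given.

arclun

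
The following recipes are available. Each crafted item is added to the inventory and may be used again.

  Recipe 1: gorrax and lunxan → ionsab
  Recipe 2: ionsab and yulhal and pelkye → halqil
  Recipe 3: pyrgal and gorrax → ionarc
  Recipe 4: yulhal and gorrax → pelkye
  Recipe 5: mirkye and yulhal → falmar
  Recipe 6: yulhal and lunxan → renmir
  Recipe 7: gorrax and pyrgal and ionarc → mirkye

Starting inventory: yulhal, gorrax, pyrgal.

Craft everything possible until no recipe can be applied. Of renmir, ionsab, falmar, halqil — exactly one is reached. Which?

falmar

Using Recipe 3, pyrgal and gorrax make ionarc.
Using Recipe 7, gorrax, pyrgal, and ionarc make mirkye.
mirkye and yulhal → falmar (Recipe 5).
renmir would need yulhal and lunxan (Recipe 6), but lunxan is never obtained. halqil would need ionsab, yulhal, and pelkye (Recipe 2), but ionsab is never obtained. ionsab would need gorrax and lunxan (Recipe 1), but lunxan is never obtained.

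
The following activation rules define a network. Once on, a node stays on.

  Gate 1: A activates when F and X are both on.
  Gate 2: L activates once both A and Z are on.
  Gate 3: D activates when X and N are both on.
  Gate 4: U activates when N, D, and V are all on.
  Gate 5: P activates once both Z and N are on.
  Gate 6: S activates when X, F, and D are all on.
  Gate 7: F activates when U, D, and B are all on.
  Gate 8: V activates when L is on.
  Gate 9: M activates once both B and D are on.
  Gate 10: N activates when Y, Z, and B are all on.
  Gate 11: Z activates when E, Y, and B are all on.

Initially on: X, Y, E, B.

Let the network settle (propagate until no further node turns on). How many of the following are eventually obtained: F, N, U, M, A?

Gate 11: E, Y, and B on → Z on.
Y, Z, and B are on, so N activates (Gate 10).
X and N are on, so D activates (Gate 3).
B and D are on, so M activates (Gate 9).
F would need U, D, and B (Gate 7), but U never turns on.
N: reached.
U would need N, D, and V (Gate 4), but V never turns on.
M: reached.
A would need F and X (Gate 1), but F never turns on.
Reached: N and M — 2 of the 5.

2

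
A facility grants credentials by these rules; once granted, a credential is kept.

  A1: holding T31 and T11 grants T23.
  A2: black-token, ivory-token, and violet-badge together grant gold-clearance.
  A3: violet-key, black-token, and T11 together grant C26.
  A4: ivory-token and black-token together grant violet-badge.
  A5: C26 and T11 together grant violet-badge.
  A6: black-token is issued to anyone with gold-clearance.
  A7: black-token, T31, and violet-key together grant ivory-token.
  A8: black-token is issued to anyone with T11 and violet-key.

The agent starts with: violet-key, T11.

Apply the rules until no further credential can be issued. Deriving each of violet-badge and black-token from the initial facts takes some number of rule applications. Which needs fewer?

black-token: Holding T11 and violet-key grants black-token (A8). [1 rule application]
violet-badge: Holding T11 and violet-key grants black-token (A8). Holding violet-key, black-token, and T11 grants C26 (A3). Holding C26 and T11 grants violet-badge (A5). [3 rule applications]
black-token needs fewer.

black-token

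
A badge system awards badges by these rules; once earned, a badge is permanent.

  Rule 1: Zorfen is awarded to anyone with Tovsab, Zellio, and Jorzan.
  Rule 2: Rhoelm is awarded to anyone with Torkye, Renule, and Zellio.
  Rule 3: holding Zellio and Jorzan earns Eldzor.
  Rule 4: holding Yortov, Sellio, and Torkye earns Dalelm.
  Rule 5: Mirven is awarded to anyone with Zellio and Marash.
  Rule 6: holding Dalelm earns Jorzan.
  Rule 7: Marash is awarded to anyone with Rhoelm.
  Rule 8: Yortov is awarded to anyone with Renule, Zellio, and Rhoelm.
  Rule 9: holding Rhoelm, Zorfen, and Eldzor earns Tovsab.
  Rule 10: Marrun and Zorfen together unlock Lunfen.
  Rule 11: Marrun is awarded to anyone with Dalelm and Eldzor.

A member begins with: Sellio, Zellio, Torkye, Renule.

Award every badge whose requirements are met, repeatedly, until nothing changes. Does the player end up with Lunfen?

Lunfen would need Marrun and Zorfen (Rule 10), but Zorfen is never earned.

No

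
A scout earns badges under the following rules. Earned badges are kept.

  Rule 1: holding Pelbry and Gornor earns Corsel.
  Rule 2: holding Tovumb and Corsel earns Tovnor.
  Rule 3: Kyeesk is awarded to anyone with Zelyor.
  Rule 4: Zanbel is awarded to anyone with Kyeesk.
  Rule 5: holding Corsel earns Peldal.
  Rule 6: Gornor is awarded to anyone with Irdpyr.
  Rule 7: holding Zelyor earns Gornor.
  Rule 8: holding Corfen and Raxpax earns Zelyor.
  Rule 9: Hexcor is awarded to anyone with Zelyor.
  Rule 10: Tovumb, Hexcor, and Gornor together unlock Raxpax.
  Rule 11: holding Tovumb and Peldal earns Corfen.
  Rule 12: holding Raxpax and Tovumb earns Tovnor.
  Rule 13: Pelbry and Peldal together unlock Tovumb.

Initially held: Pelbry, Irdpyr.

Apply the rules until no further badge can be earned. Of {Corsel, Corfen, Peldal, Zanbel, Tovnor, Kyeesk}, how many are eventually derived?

With Irdpyr, Gornor is earned (Rule 6).
With Pelbry and Gornor, Corsel is earned (Rule 1).
With Corsel, Peldal is earned (Rule 5).
With Pelbry and Peldal, Tovumb is earned (Rule 13).
With Tovumb and Peldal, Corfen is earned (Rule 11).
With Tovumb and Corsel, Tovnor is earned (Rule 2).
Corsel: reached.
Corfen: reached.
Peldal: reached.
Zanbel would need Kyeesk (Rule 4), but Kyeesk is never earned.
Tovnor: reached.
Kyeesk would need Zelyor (Rule 3), but Zelyor is never earned.
Reached: Corsel, Corfen, Peldal, and Tovnor — 4 of the 6.

4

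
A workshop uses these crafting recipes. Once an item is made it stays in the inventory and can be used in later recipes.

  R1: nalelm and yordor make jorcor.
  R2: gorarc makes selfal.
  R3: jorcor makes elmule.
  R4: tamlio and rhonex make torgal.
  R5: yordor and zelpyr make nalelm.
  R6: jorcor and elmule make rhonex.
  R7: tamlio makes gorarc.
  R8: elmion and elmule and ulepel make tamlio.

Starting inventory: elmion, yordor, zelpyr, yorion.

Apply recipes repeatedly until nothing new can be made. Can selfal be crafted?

selfal would need gorarc (R2), but gorarc is never obtained.

No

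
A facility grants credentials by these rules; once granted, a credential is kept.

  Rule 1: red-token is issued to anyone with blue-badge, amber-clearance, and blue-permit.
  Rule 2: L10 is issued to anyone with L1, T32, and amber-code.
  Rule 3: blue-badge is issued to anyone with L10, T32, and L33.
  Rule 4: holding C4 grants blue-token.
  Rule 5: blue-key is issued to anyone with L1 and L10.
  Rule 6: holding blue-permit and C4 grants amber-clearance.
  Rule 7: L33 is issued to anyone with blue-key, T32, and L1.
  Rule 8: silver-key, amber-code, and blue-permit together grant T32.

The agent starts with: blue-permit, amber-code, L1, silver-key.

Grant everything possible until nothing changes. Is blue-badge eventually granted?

Yes

Holding silver-key, amber-code, and blue-permit grants T32 (Rule 8).
Holding L1, T32, and amber-code grants L10 (Rule 2).
Holding L1 and L10 grants blue-key (Rule 5).
Holding blue-key, T32, and L1 grants L33 (Rule 7).
Holding L10, T32, and L33 grants blue-badge (Rule 3).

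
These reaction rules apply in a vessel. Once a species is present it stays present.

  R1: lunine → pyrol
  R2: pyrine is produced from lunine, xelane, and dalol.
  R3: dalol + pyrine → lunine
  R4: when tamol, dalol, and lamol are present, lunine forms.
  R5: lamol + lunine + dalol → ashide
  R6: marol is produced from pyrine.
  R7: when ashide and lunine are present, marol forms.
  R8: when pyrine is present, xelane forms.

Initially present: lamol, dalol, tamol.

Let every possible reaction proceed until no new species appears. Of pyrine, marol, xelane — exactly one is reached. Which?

tamol, dalol, and lamol present → lunine forms (R4).
lamol, lunine, and dalol present → ashide forms (R5).
ashide and lunine present → marol forms (R7).
pyrine would need lunine, xelane, and dalol (R2), but xelane never forms. xelane would need pyrine (R8), but pyrine never forms.

marol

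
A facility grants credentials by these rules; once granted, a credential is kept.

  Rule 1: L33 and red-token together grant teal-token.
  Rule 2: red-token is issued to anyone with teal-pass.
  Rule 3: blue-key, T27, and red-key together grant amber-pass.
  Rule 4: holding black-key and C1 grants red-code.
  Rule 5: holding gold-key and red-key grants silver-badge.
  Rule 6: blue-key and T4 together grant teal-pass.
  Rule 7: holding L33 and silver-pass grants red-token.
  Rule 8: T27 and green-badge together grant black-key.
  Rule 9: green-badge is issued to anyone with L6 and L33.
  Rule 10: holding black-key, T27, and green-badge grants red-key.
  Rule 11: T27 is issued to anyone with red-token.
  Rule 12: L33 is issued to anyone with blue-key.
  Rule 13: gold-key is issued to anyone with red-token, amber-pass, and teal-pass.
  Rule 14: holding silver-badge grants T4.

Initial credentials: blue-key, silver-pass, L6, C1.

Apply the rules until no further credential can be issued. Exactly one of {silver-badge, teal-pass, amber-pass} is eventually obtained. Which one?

amber-pass

Holding blue-key grants L33 (Rule 12).
Holding L6 and L33 grants green-badge (Rule 9).
Holding L33 and silver-pass grants red-token (Rule 7).
Holding red-token grants T27 (Rule 11).
Holding T27 and green-badge grants black-key (Rule 8).
Holding black-key, T27, and green-badge grants red-key (Rule 10).
Holding blue-key, T27, and red-key grants amber-pass (Rule 3).
silver-badge would need gold-key and red-key (Rule 5), but gold-key is never granted. teal-pass would need blue-key and T4 (Rule 6), but T4 is never granted.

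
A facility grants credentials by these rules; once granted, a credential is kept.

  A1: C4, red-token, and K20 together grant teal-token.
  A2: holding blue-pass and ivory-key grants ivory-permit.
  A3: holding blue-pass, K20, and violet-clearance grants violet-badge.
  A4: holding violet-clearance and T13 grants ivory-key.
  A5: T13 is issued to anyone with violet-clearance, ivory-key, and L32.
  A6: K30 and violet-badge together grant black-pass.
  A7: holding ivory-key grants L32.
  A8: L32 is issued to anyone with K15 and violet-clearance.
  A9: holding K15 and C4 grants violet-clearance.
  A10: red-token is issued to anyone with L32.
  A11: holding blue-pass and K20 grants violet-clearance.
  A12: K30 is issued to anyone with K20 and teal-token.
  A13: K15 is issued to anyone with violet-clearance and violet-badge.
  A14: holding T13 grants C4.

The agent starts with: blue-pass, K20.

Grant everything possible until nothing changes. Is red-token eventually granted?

Holding blue-pass and K20 grants violet-clearance (A11).
Holding blue-pass, K20, and violet-clearance grants violet-badge (A3).
Holding violet-clearance and violet-badge grants K15 (A13).
Holding K15 and violet-clearance grants L32 (A8).
Holding L32 grants red-token (A10).

Yes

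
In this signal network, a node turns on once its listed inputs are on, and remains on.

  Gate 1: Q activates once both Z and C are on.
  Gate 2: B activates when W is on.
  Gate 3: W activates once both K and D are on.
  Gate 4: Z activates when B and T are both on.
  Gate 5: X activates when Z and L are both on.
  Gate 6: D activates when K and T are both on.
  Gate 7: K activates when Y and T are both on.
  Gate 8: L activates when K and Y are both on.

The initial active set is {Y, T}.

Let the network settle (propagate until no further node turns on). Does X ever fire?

Y and T are on, so K activates (Gate 7).
Gate 6: K and T on → D on.
K and Y are on, so L activates (Gate 8).
K and D are on, so W activates (Gate 3).
W is on, so B activates (Gate 2).
Gate 4: B and T on → Z on.
Gate 5: Z and L on → X on.

Yes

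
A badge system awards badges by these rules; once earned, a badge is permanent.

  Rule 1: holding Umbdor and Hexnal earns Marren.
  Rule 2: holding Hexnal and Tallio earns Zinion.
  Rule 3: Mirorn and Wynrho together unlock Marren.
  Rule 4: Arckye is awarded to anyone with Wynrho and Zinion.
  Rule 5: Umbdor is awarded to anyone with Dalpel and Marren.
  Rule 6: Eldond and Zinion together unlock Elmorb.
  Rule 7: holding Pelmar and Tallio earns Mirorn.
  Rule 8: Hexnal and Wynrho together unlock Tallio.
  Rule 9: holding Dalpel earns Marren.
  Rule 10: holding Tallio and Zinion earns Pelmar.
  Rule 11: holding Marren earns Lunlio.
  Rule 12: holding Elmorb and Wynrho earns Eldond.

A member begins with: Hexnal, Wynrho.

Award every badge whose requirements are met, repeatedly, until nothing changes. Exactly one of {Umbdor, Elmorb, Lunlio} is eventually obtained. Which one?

With Hexnal and Wynrho, Tallio is earned (Rule 8).
With Hexnal and Tallio, Zinion is earned (Rule 2).
With Tallio and Zinion, Pelmar is earned (Rule 10).
With Pelmar and Tallio, Mirorn is earned (Rule 7).
With Mirorn and Wynrho, Marren is earned (Rule 3).
With Marren, Lunlio is earned (Rule 11).
Umbdor would need Dalpel and Marren (Rule 5), but Dalpel is never earned. Elmorb would need Eldond and Zinion (Rule 6), but Eldond is never earned.

Lunlio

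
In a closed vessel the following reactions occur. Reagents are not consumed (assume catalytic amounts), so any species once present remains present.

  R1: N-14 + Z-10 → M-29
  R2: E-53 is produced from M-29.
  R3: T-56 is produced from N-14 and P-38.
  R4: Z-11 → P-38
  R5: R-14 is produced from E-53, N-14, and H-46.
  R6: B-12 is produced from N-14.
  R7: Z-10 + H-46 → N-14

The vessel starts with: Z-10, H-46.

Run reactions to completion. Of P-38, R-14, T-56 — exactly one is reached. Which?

R-14

Z-10 and H-46 present → N-14 forms (R7).
N-14 and Z-10 present → M-29 forms (R1).
M-29 present → E-53 forms (R2).
E-53, N-14, and H-46 present → R-14 forms (R5).
P-38 would need Z-11 (R4), but Z-11 never forms. T-56 would need N-14 and P-38 (R3), but P-38 never forms.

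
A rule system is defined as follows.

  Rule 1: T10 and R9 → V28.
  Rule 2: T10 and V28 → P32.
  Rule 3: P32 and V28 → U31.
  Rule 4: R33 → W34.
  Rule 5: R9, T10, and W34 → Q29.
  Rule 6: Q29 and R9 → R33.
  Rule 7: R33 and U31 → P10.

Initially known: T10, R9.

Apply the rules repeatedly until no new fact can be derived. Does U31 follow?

T10 and R9 hold, so V28 follows (Rule 1).
From T10 and V28, Rule 2 gives P32.
P32 and V28 hold, so U31 follows (Rule 3).

Yes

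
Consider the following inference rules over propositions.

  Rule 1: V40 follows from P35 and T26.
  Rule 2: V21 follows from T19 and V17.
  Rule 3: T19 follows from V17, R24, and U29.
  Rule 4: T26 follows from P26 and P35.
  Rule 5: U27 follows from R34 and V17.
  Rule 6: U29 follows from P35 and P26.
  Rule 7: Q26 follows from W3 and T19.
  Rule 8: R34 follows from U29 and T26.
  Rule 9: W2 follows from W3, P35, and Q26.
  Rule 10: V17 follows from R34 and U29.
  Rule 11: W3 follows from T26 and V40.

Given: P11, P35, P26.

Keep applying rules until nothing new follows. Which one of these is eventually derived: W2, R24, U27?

U27

P26 and P35 hold, so T26 follows (Rule 4).
P35 and P26 hold, so U29 follows (Rule 6).
U29 and T26 hold, so R34 follows (Rule 8).
From R34 and U29, Rule 10 gives V17.
R34 and V17 hold, so U27 follows (Rule 5).
W2 would need W3, P35, and Q26 (Rule 9), but Q26 is never established. No rule produces R24, and it is not given.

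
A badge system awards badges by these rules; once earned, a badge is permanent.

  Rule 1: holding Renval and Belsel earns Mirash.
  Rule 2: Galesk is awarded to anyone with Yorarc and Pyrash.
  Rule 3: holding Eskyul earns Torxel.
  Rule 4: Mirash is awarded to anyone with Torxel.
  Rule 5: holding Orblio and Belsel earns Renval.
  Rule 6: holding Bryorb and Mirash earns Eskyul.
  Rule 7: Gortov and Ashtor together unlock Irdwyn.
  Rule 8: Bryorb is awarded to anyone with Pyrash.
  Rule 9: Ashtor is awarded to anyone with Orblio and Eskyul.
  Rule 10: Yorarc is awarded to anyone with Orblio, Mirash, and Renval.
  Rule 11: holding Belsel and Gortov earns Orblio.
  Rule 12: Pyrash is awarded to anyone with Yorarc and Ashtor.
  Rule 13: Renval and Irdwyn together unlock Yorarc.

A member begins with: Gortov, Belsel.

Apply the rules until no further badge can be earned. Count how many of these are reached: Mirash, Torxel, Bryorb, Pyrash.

1

With Belsel and Gortov, Orblio is earned (Rule 11).
With Orblio and Belsel, Renval is earned (Rule 5).
With Renval and Belsel, Mirash is earned (Rule 1).
Mirash: reached.
Torxel would need Eskyul (Rule 3), but Eskyul is never earned.
Bryorb would need Pyrash (Rule 8), but Pyrash is never earned.
Pyrash would need Yorarc and Ashtor (Rule 12), but Ashtor is never earned.
Reached: Mirash — 1 of the 4.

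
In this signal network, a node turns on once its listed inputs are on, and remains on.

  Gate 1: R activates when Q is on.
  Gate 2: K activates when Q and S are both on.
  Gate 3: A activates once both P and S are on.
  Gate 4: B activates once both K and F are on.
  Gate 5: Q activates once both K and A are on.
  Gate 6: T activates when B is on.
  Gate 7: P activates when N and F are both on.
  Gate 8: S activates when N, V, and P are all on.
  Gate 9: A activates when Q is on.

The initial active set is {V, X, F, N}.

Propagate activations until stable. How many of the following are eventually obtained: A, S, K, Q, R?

N and F are on, so P activates (Gate 7).
Gate 8: N, V, and P on → S on.
Gate 3: P and S on → A on.
A: reached.
S: reached.
K would need Q and S (Gate 2), but Q never turns on.
Q would need K and A (Gate 5), but K never turns on.
R would need Q (Gate 1), but Q never turns on.
Reached: A and S — 2 of the 5.

2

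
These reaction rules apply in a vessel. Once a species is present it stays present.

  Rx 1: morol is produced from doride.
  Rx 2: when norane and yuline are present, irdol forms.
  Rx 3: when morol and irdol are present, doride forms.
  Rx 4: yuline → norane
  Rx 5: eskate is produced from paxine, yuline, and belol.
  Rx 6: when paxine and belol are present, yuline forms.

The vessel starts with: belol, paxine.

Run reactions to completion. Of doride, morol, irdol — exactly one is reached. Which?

paxine and belol present → yuline forms (Rx 6).
yuline present → norane forms (Rx 4).
norane and yuline present → irdol forms (Rx 2).
morol would need doride (Rx 1), but doride never forms. doride would need morol and irdol (Rx 3), but morol never forms.

irdol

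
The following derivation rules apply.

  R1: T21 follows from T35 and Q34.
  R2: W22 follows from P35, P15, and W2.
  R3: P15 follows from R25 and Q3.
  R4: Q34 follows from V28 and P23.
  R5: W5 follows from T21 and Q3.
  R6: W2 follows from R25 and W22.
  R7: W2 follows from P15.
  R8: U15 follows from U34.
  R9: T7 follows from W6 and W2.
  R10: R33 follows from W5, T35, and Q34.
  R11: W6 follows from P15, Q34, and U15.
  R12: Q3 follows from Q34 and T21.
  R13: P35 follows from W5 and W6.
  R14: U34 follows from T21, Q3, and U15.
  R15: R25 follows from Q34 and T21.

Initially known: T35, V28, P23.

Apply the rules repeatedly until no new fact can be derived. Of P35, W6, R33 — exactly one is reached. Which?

R33

V28 and P23 hold, so Q34 follows (R4).
T35 and Q34 hold, so T21 follows (R1).
Q34 and T21 hold, so Q3 follows (R12).
T21 and Q3 hold, so W5 follows (R5).
W5, T35, and Q34 hold, so R33 follows (R10).
W6 would need P15, Q34, and U15 (R11), but U15 is never established. P35 would need W5 and W6 (R13), but W6 is never established.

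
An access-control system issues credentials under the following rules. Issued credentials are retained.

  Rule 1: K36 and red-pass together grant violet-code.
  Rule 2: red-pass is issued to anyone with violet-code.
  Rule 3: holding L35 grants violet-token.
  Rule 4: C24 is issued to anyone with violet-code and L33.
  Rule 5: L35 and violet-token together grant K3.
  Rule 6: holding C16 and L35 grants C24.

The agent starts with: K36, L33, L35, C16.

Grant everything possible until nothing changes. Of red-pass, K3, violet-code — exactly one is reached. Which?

Holding L35 grants violet-token (Rule 3).
Holding L35 and violet-token grants K3 (Rule 5).
violet-code would need K36 and red-pass (Rule 1), but red-pass is never granted. red-pass would need violet-code (Rule 2), but violet-code is never granted.

K3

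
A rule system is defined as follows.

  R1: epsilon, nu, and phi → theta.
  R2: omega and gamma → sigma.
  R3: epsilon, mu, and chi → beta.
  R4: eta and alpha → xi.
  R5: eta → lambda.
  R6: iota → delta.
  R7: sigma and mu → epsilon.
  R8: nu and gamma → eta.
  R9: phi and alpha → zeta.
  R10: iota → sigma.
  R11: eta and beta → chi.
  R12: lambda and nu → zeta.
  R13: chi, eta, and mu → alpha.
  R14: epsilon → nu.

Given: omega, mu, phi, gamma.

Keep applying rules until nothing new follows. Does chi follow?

chi would need eta and beta (R11), but beta is never established.

No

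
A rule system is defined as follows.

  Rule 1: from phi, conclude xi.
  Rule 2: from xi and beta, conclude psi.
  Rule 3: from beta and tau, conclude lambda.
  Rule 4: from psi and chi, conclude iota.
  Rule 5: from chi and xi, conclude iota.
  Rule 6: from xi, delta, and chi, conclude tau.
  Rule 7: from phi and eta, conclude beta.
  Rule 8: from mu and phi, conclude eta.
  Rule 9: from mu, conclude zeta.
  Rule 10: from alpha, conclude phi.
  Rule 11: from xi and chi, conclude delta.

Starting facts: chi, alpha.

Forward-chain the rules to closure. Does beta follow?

beta would need phi and eta (Rule 7), but eta is never established.

No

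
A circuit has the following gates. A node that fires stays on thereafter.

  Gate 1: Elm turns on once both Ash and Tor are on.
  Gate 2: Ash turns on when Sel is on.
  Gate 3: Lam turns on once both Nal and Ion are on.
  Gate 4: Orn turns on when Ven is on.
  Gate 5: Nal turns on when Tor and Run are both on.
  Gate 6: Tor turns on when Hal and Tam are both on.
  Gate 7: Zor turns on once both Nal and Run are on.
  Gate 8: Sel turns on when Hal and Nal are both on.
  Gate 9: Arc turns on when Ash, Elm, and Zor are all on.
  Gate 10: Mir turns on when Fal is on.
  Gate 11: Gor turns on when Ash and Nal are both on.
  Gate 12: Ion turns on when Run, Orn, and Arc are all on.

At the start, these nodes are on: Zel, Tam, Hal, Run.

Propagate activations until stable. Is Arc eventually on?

Yes

Gate 6: Hal and Tam on → Tor on.
Gate 5: Tor and Run on → Nal on.
Nal and Run are on, so Zor turns on (Gate 7).
Gate 8: Hal and Nal on → Sel on.
Gate 2: Sel on → Ash on.
Gate 1: Ash and Tor on → Elm on.
Gate 9: Ash, Elm, and Zor on → Arc on.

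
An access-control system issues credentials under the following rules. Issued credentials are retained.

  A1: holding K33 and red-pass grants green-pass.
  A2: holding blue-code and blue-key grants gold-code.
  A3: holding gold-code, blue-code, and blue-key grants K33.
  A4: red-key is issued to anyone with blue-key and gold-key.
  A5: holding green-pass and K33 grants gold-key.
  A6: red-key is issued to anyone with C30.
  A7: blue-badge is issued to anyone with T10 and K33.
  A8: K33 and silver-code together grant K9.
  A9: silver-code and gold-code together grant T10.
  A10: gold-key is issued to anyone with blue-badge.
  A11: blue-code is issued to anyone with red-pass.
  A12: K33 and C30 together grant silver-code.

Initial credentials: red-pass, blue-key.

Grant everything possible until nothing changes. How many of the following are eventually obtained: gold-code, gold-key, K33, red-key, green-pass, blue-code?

Holding red-pass grants blue-code (A11).
Holding blue-code and blue-key grants gold-code (A2).
Holding gold-code, blue-code, and blue-key grants K33 (A3).
Holding K33 and red-pass grants green-pass (A1).
Holding green-pass and K33 grants gold-key (A5).
Holding blue-key and gold-key grants red-key (A4).
gold-code: reached.
gold-key: reached.
K33: reached.
red-key: reached.
green-pass: reached.
blue-code: reached.
All 6 are reached.

6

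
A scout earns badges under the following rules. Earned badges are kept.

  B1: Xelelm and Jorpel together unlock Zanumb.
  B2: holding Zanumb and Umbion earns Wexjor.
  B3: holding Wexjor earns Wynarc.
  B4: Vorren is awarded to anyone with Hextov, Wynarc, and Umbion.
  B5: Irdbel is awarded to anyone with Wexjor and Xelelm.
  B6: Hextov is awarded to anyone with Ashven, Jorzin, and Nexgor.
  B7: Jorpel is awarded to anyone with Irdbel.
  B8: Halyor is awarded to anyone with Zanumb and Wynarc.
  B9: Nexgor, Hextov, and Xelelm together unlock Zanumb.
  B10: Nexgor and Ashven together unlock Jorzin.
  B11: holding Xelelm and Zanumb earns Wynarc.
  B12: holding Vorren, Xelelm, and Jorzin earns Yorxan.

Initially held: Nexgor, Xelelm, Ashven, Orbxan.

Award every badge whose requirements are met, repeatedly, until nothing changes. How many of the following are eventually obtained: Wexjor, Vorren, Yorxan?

0

Wexjor would need Zanumb and Umbion (B2), but Umbion is never earned.
Vorren would need Hextov, Wynarc, and Umbion (B4), but Umbion is never earned.
Yorxan would need Vorren, Xelelm, and Jorzin (B12), but Vorren is never earned.
None of the 3 are reached.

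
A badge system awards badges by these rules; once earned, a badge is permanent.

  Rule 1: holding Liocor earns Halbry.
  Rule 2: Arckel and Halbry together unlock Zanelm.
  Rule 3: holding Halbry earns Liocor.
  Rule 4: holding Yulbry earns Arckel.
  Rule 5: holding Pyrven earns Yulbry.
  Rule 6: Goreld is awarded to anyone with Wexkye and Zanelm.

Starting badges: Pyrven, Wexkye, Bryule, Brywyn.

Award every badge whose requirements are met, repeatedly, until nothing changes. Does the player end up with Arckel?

With Pyrven, Yulbry is earned (Rule 5).
With Yulbry, Arckel is earned (Rule 4).

Yes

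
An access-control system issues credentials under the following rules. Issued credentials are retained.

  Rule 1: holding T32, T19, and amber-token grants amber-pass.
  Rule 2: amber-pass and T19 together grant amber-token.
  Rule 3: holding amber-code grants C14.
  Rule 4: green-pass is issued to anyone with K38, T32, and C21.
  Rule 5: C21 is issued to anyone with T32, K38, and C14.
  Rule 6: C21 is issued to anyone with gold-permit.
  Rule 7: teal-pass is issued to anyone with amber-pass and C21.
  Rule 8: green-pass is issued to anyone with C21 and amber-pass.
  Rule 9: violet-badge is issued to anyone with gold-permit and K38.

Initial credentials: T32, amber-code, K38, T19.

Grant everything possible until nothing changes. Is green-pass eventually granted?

Yes

Holding amber-code grants C14 (Rule 3).
Holding T32, K38, and C14 grants C21 (Rule 5).
Holding K38, T32, and C21 grants green-pass (Rule 4).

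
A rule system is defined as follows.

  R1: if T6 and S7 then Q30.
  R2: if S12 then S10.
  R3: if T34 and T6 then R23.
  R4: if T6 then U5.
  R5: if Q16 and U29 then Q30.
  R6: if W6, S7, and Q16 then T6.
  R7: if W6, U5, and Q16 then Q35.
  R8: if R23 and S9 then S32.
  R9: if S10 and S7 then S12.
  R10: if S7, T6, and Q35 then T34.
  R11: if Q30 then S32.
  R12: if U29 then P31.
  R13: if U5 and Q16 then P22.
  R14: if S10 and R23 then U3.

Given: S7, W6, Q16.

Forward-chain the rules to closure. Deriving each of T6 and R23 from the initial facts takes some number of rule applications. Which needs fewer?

T6: From W6, S7, and Q16, R6 gives T6. [1 rule application]
R23: From W6, S7, and Q16, R6 gives T6. T6 holds, so U5 follows (R4). W6, U5, and Q16 hold, so Q35 follows (R7). S7, T6, and Q35 hold, so T34 follows (R10). T34 and T6 hold, so R23 follows (R3). [5 rule applications]
T6 needs fewer.

T6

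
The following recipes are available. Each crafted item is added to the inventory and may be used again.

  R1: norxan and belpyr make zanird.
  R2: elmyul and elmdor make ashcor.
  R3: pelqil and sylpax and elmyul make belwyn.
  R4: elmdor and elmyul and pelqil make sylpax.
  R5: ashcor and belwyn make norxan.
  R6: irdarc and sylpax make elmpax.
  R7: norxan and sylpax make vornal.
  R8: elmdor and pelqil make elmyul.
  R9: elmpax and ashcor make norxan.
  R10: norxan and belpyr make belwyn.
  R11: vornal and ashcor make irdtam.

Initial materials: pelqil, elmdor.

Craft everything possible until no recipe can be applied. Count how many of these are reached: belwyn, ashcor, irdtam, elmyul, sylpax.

Using R8, elmdor and pelqil make elmyul.
elmdor and elmyul and pelqil → sylpax (R4).
elmyul and elmdor → ashcor (R2).
Using R3, pelqil, sylpax, and elmyul make belwyn.
Using R5, ashcor and belwyn make norxan.
norxan and sylpax → vornal (R7).
Using R11, vornal and ashcor make irdtam.
belwyn: reached.
ashcor: reached.
irdtam: reached.
elmyul: reached.
sylpax: reached.
All 5 are reached.

5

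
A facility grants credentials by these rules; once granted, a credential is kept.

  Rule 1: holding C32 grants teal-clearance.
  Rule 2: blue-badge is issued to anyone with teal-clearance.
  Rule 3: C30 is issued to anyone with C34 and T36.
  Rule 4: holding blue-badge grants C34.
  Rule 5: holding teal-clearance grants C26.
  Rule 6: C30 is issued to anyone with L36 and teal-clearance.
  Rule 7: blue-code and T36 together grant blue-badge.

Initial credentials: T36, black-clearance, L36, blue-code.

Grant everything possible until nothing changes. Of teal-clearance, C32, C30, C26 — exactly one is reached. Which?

Holding blue-code and T36 grants blue-badge (Rule 7).
Holding blue-badge grants C34 (Rule 4).
Holding C34 and T36 grants C30 (Rule 3).
No rule produces C32, and it is not given. C26 would need teal-clearance (Rule 5), but teal-clearance is never granted. teal-clearance would need C32 (Rule 1), but C32 is never granted.

C30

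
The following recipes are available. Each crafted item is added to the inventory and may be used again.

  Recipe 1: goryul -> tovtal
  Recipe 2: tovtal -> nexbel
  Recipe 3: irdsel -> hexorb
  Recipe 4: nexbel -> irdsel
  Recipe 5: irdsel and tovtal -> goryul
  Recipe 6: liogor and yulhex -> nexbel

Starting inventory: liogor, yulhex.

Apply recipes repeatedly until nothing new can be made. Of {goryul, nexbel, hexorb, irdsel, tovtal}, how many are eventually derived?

liogor and yulhex -> nexbel (Recipe 6).
nexbel -> irdsel (Recipe 4).
irdsel -> hexorb (Recipe 3).
goryul would need irdsel and tovtal (Recipe 5), but tovtal is never obtained.
nexbel: reached.
hexorb: reached.
irdsel: reached.
tovtal would need goryul (Recipe 1), but goryul is never obtained.
Reached: nexbel, hexorb, and irdsel — 3 of the 5.

3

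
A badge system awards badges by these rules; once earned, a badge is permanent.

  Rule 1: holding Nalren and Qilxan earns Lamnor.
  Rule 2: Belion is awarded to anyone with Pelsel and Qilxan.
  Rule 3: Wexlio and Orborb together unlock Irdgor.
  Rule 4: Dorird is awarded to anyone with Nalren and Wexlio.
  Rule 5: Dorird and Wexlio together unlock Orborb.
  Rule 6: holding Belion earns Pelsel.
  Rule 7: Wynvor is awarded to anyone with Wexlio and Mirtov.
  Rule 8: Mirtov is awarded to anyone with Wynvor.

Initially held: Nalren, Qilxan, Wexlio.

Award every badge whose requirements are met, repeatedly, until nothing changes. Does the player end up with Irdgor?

Yes

With Nalren and Wexlio, Dorird is earned (Rule 4).
With Dorird and Wexlio, Orborb is earned (Rule 5).
With Wexlio and Orborb, Irdgor is earned (Rule 3).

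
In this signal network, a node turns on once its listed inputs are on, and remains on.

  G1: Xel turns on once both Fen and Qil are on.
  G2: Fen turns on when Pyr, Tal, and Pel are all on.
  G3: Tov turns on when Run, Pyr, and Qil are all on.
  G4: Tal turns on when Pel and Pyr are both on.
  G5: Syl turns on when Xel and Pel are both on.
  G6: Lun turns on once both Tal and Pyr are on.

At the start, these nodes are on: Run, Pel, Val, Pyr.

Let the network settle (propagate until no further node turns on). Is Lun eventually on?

Yes

G4: Pel and Pyr on → Tal on.
G6: Tal and Pyr on → Lun on.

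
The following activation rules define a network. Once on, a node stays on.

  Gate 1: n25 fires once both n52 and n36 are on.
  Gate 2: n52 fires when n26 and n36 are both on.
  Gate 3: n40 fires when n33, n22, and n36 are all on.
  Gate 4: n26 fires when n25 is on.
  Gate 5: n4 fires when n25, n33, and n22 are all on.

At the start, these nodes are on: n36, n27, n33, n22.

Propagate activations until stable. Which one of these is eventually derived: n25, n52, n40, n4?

n40

Gate 3: n33, n22, and n36 on → n40 on.
n4 would need n25, n33, and n22 (Gate 5), but n25 never turns on. n25 would need n52 and n36 (Gate 1), but n52 never turns on. n52 would need n26 and n36 (Gate 2), but n26 never turns on.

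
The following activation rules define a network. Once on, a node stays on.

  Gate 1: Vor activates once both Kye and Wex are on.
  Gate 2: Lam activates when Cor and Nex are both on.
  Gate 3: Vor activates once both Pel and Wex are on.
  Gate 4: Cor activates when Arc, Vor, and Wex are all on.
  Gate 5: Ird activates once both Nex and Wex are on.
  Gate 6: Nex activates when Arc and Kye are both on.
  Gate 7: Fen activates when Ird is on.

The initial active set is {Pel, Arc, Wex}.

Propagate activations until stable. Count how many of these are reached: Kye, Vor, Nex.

Gate 3: Pel and Wex on → Vor on.
No rule produces Kye, and it is not given.
Vor: reached.
Nex would need Arc and Kye (Gate 6), but Kye never turns on.
Reached: Vor — 1 of the 3.

1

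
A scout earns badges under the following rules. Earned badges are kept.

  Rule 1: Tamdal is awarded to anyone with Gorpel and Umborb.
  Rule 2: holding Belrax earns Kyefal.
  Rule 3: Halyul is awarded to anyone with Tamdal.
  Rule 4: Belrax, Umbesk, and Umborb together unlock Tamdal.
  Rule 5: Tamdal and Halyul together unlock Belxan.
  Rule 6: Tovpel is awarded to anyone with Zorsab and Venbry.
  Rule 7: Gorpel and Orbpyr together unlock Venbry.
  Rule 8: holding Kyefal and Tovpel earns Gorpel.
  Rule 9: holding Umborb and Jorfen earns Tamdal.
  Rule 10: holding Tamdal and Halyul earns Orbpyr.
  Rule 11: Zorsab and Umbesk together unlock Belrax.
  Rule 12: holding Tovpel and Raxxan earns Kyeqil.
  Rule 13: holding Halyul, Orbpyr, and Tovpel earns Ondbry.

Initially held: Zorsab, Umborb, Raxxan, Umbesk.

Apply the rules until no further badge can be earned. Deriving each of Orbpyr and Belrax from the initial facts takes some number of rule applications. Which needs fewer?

Belrax

Belrax: With Zorsab and Umbesk, Belrax is earned (Rule 11). [1 rule application]
Orbpyr: With Zorsab and Umbesk, Belrax is earned (Rule 11). With Belrax, Umbesk, and Umborb, Tamdal is earned (Rule 4). With Tamdal, Halyul is earned (Rule 3). With Tamdal and Halyul, Orbpyr is earned (Rule 10). [4 rule applications]
Belrax needs fewer.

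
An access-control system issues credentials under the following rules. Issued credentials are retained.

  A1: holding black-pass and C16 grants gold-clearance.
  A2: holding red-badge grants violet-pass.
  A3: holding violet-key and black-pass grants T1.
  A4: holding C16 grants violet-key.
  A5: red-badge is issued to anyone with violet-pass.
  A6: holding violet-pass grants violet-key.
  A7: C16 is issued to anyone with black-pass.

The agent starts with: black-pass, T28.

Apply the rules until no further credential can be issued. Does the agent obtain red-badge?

No

red-badge would need violet-pass (A5), but violet-pass is never granted.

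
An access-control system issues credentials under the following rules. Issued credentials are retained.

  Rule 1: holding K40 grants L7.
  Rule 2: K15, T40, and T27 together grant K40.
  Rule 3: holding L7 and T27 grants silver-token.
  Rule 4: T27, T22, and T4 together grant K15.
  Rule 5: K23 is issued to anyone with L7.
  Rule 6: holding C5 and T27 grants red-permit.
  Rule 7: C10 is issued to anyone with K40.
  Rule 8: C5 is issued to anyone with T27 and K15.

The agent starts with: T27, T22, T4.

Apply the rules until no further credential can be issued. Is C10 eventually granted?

No

C10 would need K40 (Rule 7), but K40 is never granted.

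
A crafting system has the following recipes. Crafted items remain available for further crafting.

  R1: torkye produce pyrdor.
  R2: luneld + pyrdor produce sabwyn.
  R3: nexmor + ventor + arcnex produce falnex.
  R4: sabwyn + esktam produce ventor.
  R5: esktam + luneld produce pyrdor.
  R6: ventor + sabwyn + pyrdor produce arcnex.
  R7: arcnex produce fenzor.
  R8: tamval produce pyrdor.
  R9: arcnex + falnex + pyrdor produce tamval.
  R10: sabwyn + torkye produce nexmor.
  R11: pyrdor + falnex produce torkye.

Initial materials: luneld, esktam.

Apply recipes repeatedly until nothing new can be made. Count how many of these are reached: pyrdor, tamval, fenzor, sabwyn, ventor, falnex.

4

Using R5, esktam and luneld make pyrdor.
luneld + pyrdor → sabwyn (R2).
sabwyn + esktam → ventor (R4).
ventor + sabwyn + pyrdor → arcnex (R6).
arcnex → fenzor (R7).
pyrdor: reached.
tamval would need arcnex, falnex, and pyrdor (R9), but falnex is never obtained.
fenzor: reached.
sabwyn: reached.
ventor: reached.
falnex would need nexmor, ventor, and arcnex (R3), but nexmor is never obtained.
Reached: pyrdor, fenzor, sabwyn, and ventor — 4 of the 6.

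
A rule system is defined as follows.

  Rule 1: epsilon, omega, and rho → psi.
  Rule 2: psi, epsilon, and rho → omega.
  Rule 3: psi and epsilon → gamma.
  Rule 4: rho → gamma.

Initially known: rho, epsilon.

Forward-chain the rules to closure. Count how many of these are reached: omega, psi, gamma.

rho holds, so gamma follows (Rule 4).
omega would need psi, epsilon, and rho (Rule 2), but psi is never established.
psi would need epsilon, omega, and rho (Rule 1), but omega is never established.
gamma: reached.
Reached: gamma — 1 of the 3.

1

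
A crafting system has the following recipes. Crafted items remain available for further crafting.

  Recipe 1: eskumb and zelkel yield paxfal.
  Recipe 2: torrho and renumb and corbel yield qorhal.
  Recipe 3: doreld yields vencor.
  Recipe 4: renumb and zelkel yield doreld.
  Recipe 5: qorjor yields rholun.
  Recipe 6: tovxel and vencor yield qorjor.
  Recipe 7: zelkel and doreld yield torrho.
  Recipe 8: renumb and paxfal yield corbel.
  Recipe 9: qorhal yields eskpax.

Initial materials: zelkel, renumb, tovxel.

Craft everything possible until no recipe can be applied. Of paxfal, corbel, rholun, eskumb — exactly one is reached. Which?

Using Recipe 4, renumb and zelkel make doreld.
Using Recipe 3, doreld makes vencor.
tovxel and vencor → qorjor (Recipe 6).
qorjor → rholun (Recipe 5).
paxfal would need eskumb and zelkel (Recipe 1), but eskumb is never obtained. corbel would need renumb and paxfal (Recipe 8), but paxfal is never obtained. No rule produces eskumb, and it is not given.

rholun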